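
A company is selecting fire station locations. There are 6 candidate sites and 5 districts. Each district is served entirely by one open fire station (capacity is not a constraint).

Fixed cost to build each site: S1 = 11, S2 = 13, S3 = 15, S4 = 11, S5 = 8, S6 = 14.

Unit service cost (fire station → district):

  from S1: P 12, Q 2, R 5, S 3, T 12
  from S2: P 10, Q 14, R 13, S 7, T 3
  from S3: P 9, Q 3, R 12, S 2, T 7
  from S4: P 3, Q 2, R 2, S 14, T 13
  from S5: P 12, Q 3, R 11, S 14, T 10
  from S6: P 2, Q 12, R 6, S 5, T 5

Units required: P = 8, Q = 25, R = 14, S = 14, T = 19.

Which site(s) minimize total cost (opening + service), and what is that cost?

Open S2, S3 and S4; minimum total cost 226.

For any fixed open set, each district goes to its cheapest open site; total = fixed + service.
{S2, S3, S4}: P→S4 3·8=24, Q→S4 2·25=50, R→S4 2·14=28, S→S3 2·14=28, T→S2 3·19=57. Service 187; fixed 39; total 226.
{S2, S3, S4, S6}: service 179 + fixed 53 = 232
{S2, S3, S4, S5}: P→S4 3·8=24, Q→S4 2·25=50, R→S4 2·14=28, S→S3 2·14=28, T→S2 3·19=57. Service 187; fixed 47; total 234.
{S1, S2, S3, S4, S5, S6}: service 179 + fixed 72 = 251
No other subset beats 226.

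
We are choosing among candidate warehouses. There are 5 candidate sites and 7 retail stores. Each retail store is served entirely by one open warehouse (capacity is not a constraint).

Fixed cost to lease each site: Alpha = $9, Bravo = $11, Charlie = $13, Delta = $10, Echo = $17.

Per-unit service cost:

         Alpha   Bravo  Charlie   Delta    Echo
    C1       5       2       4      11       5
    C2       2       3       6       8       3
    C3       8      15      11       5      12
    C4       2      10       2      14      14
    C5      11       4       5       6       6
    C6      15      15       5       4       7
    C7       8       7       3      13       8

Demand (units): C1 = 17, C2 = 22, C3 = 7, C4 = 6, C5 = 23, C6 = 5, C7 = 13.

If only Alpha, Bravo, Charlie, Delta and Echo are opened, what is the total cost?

Total cost: 336

Each retail store is assigned to its cheapest site among the open ones.
{Alpha, Bravo, Charlie, Delta, Echo}: C1→Bravo 2·17=34, C2→Alpha 2·22=44, C3→Delta 5·7=35, C4→Alpha 2·6=12, C5→Bravo 4·23=92, C6→Delta 4·5=20, C7→Charlie 3·13=39. Service 276; fixed 60; total 336.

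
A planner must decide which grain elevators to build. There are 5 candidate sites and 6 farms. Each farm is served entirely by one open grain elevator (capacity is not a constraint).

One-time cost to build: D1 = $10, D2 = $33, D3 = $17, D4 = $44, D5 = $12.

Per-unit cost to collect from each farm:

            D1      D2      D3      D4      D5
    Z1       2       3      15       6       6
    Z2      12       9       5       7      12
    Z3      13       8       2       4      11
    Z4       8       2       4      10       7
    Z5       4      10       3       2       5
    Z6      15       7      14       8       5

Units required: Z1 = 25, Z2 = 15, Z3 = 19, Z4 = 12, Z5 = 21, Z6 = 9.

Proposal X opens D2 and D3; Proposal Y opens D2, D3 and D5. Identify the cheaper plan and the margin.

Proposal Y is cheaper by 6.

Proposal X: {D2, D3}: Z1→D2 3·25=75, Z2→D3 5·15=75, Z3→D3 2·19=38, Z4→D2 2·12=24, Z5→D3 3·21=63, Z6→D2 7·9=63. Service 338; fixed 50; total 388.
Proposal Y: {D2, D3, D5}: Z1→D2 3·25=75, Z2→D3 5·15=75, Z3→D3 2·19=38, Z4→D2 2·12=24, Z5→D3 3·21=63, Z6→D5 5·9=45. Service 320; fixed 62; total 382.
Difference: |388 − 382| = 6.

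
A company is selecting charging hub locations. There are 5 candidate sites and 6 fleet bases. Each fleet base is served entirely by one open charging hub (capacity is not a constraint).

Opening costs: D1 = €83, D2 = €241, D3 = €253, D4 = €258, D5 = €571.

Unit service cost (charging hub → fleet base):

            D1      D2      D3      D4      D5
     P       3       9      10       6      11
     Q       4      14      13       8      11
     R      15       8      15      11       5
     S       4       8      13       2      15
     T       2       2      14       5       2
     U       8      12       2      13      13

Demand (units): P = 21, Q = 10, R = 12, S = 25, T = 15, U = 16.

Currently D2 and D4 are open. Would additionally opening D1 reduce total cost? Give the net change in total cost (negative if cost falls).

Current service cost with {D2, D4}: 574.
Adding D1: each fleet base re-picks its cheapest; new service cost 407, saving 167.
Extra fixed cost: 83. Net change = 83 − 167 = -84.
(Totals: 1073 → 989.)

Yes — net change −84 (cost falls by 84).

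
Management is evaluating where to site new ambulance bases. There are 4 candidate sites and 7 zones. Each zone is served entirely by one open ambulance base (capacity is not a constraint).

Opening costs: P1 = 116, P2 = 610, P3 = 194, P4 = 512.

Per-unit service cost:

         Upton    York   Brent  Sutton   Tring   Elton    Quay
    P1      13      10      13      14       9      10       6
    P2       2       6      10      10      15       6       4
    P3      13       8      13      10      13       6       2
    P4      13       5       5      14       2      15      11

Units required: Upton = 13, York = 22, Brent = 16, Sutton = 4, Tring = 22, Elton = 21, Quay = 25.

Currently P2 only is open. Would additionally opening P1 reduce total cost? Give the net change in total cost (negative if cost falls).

Yes — net change −16 (cost falls by 16).

Current service cost with {P2}: 914.
Adding P1: each zone re-picks its cheapest; new service cost 782, saving 132.
Extra fixed cost: 116. Net change = 116 − 132 = -16.
(Totals: 1524 → 1508.)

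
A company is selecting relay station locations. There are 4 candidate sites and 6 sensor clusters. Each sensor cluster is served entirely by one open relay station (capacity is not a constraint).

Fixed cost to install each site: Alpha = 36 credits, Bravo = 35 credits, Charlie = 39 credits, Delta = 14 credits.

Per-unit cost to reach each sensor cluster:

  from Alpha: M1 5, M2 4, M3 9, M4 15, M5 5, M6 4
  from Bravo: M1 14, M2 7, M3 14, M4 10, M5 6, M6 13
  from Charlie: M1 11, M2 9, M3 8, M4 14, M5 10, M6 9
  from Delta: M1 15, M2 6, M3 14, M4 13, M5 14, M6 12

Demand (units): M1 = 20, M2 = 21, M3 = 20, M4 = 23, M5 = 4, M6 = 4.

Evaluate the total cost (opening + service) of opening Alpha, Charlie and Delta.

Each sensor cluster is assigned to its cheapest site among the open ones.
{Alpha, Charlie, Delta}: M1→Alpha 5·20=100, M2→Alpha 4·21=84, M3→Charlie 8·20=160, M4→Delta 13·23=299, M5→Alpha 5·4=20, M6→Alpha 4·4=16. Service 679; fixed 89; total 768.

Total cost: 768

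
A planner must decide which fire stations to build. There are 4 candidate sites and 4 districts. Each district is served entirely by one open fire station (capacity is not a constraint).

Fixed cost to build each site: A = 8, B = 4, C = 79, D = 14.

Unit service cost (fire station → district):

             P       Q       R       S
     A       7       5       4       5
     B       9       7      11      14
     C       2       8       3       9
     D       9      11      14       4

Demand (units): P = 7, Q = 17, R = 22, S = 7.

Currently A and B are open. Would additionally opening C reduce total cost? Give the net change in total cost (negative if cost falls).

Current service cost with {A, B}: 257.
Adding C: each district re-picks its cheapest; new service cost 200, saving 57.
Extra fixed cost: 79. Net change = 79 − 57 = 22.
(Totals: 269 → 291.)

No — net change +22 (cost rises by 22).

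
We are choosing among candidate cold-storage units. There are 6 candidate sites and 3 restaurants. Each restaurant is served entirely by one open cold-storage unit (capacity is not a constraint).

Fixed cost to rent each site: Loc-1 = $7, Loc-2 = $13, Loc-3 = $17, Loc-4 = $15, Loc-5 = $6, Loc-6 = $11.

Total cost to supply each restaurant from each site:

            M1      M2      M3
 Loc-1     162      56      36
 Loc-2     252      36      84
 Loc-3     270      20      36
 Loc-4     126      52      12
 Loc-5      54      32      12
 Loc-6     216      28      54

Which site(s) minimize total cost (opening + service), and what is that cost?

For any fixed open set, each restaurant goes to its cheapest open site; total = fixed + service.
{Loc-5}: M1→Loc-5 54, M2→Loc-5 32, M3→Loc-5 12. Service 98; fixed 6; total 104.
{Loc-3, Loc-5}: M1→Loc-5 54, M2→Loc-3 20, M3→Loc-5 12. Service 86; fixed 23; total 109.
{Loc-1, Loc-5}: service 98 + fixed 13 = 111
{Loc-1, Loc-2, Loc-3, Loc-4, Loc-5, Loc-6}: M1→Loc-5 54, M2→Loc-3 20, M3→Loc-4 12. Service 86; fixed 69; total 155.
No other subset beats 104.

Open Loc-5 only; minimum total cost 104.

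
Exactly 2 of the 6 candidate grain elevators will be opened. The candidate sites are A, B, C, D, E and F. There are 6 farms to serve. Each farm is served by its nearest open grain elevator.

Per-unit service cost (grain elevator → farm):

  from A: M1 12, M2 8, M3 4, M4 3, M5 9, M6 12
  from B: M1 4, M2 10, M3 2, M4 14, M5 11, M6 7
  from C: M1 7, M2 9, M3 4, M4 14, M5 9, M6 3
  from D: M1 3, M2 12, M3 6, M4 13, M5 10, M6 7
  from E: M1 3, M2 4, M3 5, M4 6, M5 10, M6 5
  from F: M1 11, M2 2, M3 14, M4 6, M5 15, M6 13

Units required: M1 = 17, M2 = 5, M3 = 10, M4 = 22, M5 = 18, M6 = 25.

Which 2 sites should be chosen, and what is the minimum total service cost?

Choose A and E; total service cost 464.

With exactly 2 open, each farm uses its cheapest among the chosen.
{A, E}: M1→E 3·17=51, M2→E 4·5=20, M3→A 4·10=40, M4→A 3·22=66, M5→A 9·18=162, M6→E 5·25=125. Service cost 464.
{C, E}: service cost 480
{A, C}: service cost 502
Among all 15 size-2 choices, {A, E} is lowest.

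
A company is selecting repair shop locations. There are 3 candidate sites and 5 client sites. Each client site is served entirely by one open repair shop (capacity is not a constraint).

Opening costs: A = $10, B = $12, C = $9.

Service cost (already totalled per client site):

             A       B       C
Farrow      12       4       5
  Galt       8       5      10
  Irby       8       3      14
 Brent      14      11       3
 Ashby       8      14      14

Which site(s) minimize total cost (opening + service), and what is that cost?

For any fixed open set, each client site goes to its cheapest open site; total = fixed + service.
{B}: Farrow→B 4, Galt→B 5, Irby→B 3, Brent→B 11, Ashby→B 14. Service 37; fixed 12; total 49.
{B, C}: service 29 + fixed 21 = 50
{A, C}: service 32 + fixed 19 = 51
{A, B, C}: service 23 + fixed 31 = 54
No other subset beats 49.

Open B only; minimum total cost 49.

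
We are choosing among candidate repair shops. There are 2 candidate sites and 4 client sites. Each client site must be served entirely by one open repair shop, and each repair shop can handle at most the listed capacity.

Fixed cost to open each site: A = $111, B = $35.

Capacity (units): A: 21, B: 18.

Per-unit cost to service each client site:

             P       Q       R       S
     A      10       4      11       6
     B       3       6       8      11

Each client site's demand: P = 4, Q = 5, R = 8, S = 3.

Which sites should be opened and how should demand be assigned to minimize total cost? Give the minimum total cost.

Open {A, B}: P→B 3·4=12, Q→A 4·5=20, R→B 8·8=64, S→A 6·3=18.
Loads: A carries 8/21, B carries 12/18. Service 114; fixed 146; total 260.
Next best feasible plan costs 270.

Minimum total cost: 260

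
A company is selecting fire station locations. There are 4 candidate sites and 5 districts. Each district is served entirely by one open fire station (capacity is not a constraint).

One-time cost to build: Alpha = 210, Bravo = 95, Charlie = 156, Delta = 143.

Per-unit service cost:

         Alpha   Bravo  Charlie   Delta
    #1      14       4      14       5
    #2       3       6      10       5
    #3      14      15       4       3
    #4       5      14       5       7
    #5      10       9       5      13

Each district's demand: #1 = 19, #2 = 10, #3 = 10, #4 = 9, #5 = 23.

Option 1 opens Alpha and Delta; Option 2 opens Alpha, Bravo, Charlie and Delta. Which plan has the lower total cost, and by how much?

Option 1 is cheaper by 117.

Option 1: {Alpha, Delta}: #1→Delta 5·19=95, #2→Alpha 3·10=30, #3→Delta 3·10=30, #4→Alpha 5·9=45, #5→Alpha 10·23=230. Service 430; fixed 353; total 783.
Option 2: {Alpha, Bravo, Charlie, Delta}: #1→Bravo 4·19=76, #2→Alpha 3·10=30, #3→Delta 3·10=30, #4→Alpha 5·9=45, #5→Charlie 5·23=115. Service 296; fixed 604; total 900.
Difference: |783 − 900| = 117.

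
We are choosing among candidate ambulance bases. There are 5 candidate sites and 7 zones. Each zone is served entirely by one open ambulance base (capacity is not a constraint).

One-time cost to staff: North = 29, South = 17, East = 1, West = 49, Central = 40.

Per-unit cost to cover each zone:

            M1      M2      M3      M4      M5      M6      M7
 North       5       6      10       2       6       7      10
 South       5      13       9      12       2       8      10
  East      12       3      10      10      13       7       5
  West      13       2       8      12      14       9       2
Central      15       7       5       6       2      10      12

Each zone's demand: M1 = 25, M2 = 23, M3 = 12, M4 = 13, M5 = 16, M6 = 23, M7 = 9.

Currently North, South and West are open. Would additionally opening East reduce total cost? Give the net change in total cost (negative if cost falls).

No — net change +1 (cost rises by 1).

Current service cost with {North, South, West}: 504.
Adding East: each zone re-picks its cheapest; new service cost 504, saving 0.
Extra fixed cost: 1. Net change = 1 − 0 = 1.
(Totals: 599 → 600.)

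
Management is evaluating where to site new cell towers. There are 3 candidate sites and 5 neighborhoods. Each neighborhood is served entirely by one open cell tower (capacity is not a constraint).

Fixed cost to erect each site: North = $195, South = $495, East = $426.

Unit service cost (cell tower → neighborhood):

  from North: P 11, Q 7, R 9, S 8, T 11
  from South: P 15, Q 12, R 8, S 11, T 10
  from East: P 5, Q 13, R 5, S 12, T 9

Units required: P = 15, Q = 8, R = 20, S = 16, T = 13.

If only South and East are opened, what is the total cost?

Each neighborhood is assigned to its cheapest site among the open ones.
{South, East}: P→East 5·15=75, Q→South 12·8=96, R→East 5·20=100, S→South 11·16=176, T→East 9·13=117. Service 564; fixed 921; total 1485.

Total cost: 1485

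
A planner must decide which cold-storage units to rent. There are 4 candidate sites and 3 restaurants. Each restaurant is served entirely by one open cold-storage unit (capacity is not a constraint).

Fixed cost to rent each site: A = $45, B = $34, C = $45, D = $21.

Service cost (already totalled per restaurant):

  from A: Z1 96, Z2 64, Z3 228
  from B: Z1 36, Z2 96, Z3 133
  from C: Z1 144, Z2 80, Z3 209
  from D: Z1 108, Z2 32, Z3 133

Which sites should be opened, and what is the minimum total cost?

For any fixed open set, each restaurant goes to its cheapest open site; total = fixed + service.
{B, D}: Z1→B 36, Z2→D 32, Z3→B 133. Service 201; fixed 55; total 256.
{D}: Z1→D 108, Z2→D 32, Z3→D 133. Service 273; fixed 21; total 294.
{B}: service 265 + fixed 34 = 299
{A, B, C, D}: service 201 + fixed 145 = 346
No other subset beats 256.

Open B and D; minimum total cost 256.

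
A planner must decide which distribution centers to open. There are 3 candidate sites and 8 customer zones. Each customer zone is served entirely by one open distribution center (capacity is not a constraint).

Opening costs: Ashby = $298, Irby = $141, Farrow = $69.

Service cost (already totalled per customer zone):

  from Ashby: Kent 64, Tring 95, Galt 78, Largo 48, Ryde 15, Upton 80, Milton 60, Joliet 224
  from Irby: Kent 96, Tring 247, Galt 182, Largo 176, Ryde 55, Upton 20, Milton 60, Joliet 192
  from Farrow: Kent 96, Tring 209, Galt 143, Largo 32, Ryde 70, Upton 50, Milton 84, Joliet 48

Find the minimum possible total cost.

Minimum total cost: 801

For any fixed open set, each customer zone goes to its cheapest open site; total = fixed + service.
{Farrow}: Kent→Farrow 96, Tring→Farrow 209, Galt→Farrow 143, Largo→Farrow 32, Ryde→Farrow 70, Upton→Farrow 50, Milton→Farrow 84, Joliet→Farrow 48. Service 732; fixed 69; total 801.
{Ashby, Farrow}: service 442 + fixed 367 = 809
{Irby, Farrow}: service 663 + fixed 210 = 873
{Ashby, Irby, Farrow}: Kent→Ashby 64, Tring→Ashby 95, Galt→Ashby 78, Largo→Farrow 32, Ryde→Ashby 15, Upton→Irby 20, Milton→Ashby 60, Joliet→Farrow 48. Service 412; fixed 508; total 920.
No other subset beats 801.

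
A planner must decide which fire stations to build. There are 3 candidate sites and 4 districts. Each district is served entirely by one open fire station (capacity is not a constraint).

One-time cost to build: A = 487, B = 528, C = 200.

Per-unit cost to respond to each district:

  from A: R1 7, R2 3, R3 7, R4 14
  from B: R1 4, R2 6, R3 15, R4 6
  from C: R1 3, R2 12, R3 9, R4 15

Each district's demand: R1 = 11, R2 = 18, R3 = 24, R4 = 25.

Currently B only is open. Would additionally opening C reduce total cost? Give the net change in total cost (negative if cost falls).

Current service cost with {B}: 662.
Adding C: each district re-picks its cheapest; new service cost 507, saving 155.
Extra fixed cost: 200. Net change = 200 − 155 = 45.
(Totals: 1190 → 1235.)

No — net change +45 (cost rises by 45).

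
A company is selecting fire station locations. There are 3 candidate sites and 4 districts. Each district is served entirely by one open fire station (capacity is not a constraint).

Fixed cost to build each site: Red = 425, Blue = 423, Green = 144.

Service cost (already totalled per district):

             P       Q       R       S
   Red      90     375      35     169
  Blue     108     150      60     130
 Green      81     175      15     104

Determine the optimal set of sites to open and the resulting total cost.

Open Green only; minimum total cost 519.

For any fixed open set, each district goes to its cheapest open site; total = fixed + service.
{Green}: P→Green 81, Q→Green 175, R→Green 15, S→Green 104. Service 375; fixed 144; total 519.
{Blue}: service 448 + fixed 423 = 871
{Blue, Green}: service 350 + fixed 567 = 917
{Red, Blue, Green}: service 350 + fixed 992 = 1342
No other subset beats 519.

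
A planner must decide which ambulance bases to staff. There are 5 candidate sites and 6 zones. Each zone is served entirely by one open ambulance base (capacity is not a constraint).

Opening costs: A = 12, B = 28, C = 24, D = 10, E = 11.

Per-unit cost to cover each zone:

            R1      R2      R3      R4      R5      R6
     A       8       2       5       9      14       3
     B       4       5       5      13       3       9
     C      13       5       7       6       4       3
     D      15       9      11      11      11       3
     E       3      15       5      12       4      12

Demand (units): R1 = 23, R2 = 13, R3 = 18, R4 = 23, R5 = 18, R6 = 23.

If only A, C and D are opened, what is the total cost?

Each zone is assigned to its cheapest site among the open ones.
{A, C, D}: R1→A 8·23=184, R2→A 2·13=26, R3→A 5·18=90, R4→C 6·23=138, R5→C 4·18=72, R6→A 3·23=69. Service 579; fixed 46; total 625.

Total cost: 625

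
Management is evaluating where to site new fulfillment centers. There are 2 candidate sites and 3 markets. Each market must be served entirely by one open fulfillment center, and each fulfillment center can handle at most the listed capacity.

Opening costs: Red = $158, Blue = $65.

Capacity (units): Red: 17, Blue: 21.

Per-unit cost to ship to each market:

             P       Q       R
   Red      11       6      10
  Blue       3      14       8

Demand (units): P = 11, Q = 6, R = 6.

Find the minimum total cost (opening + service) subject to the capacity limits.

Minimum total cost: 340

Open {Red, Blue}: P→Blue 3·11=33, Q→Red 6·6=36, R→Blue 8·6=48.
Loads: Red carries 6/17, Blue carries 17/21. Service 117; fixed 223; total 340.
Next best feasible plan costs 352.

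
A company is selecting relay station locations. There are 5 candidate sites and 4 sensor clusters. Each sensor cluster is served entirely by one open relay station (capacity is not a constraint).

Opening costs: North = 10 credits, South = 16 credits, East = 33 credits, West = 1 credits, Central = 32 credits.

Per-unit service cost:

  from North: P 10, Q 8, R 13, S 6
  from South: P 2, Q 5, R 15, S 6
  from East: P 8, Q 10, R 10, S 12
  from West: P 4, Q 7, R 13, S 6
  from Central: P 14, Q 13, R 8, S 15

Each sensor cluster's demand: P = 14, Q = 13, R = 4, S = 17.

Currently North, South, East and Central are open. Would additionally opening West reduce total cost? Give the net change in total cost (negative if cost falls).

No — net change +1 (cost rises by 1).

Current service cost with {North, South, East, Central}: 227.
Adding West: each sensor cluster re-picks its cheapest; new service cost 227, saving 0.
Extra fixed cost: 1. Net change = 1 − 0 = 1.
(Totals: 318 → 319.)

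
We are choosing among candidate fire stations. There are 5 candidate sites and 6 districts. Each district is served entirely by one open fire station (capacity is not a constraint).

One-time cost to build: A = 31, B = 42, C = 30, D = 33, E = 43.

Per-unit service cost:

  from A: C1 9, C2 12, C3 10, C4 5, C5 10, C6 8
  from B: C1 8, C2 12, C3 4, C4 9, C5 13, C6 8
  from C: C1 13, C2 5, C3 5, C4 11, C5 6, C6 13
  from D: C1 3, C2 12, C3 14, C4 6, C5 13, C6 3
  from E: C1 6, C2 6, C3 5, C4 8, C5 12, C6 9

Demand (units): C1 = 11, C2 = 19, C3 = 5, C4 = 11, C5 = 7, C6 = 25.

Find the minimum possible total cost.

Minimum total cost: 399

For any fixed open set, each district goes to its cheapest open site; total = fixed + service.
{C, D}: C1→D 3·11=33, C2→C 5·19=95, C3→C 5·5=25, C4→D 6·11=66, C5→C 6·7=42, C6→D 3·25=75. Service 336; fixed 63; total 399.
{A, C, D}: C1→D 3·11=33, C2→C 5·19=95, C3→C 5·5=25, C4→A 5·11=55, C5→C 6·7=42, C6→D 3·25=75. Service 325; fixed 94; total 419.
{B, C, D}: service 331 + fixed 105 = 436
{A, B, C, D, E}: C1→D 3·11=33, C2→C 5·19=95, C3→B 4·5=20, C4→A 5·11=55, C5→C 6·7=42, C6→D 3·25=75. Service 320; fixed 179; total 499.
No other subset beats 399.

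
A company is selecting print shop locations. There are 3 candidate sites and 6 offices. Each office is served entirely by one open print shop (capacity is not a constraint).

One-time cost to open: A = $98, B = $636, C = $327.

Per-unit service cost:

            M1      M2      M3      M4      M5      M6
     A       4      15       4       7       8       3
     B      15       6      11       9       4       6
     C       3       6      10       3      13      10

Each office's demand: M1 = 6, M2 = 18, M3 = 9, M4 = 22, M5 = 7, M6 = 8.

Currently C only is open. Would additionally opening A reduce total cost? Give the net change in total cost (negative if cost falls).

Current service cost with {C}: 453.
Adding A: each office re-picks its cheapest; new service cost 308, saving 145.
Extra fixed cost: 98. Net change = 98 − 145 = -47.
(Totals: 780 → 733.)

Yes — net change −47 (cost falls by 47).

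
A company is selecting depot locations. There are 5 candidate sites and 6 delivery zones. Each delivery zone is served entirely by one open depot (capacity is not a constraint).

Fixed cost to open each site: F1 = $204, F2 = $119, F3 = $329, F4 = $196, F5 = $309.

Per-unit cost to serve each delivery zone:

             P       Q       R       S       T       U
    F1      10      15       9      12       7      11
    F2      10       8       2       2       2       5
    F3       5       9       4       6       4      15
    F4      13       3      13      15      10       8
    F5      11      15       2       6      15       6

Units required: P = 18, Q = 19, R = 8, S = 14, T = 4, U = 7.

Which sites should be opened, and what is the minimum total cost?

For any fixed open set, each delivery zone goes to its cheapest open site; total = fixed + service.
{F2}: P→F2 10·18=180, Q→F2 8·19=152, R→F2 2·8=16, S→F2 2·14=28, T→F2 2·4=8, U→F2 5·7=35. Service 419; fixed 119; total 538.
{F2, F4}: service 324 + fixed 315 = 639
{F1, F2}: service 419 + fixed 323 = 742
{F1, F2, F3, F4, F5}: service 234 + fixed 1157 = 1391
No other subset beats 538.

Open F2 only; minimum total cost 538.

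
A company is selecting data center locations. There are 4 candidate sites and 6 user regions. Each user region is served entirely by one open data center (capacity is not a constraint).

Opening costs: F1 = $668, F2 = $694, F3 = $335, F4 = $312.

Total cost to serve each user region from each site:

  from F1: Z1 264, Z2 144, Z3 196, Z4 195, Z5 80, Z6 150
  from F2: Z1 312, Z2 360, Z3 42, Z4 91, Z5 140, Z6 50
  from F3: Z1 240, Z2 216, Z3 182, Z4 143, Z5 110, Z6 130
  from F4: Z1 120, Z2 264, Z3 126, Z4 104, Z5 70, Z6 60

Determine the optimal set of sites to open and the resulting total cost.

For any fixed open set, each user region goes to its cheapest open site; total = fixed + service.
{F4}: Z1→F4 120, Z2→F4 264, Z3→F4 126, Z4→F4 104, Z5→F4 70, Z6→F4 60. Service 744; fixed 312; total 1056.
{F3, F4}: Z1→F4 120, Z2→F3 216, Z3→F4 126, Z4→F4 104, Z5→F4 70, Z6→F4 60. Service 696; fixed 647; total 1343.
{F3}: service 1021 + fixed 335 = 1356
{F1, F2, F3, F4}: service 517 + fixed 2009 = 2526
(All 15 nonempty subsets were checked; F4 only is lowest.)

Open F4 only; minimum total cost 1056.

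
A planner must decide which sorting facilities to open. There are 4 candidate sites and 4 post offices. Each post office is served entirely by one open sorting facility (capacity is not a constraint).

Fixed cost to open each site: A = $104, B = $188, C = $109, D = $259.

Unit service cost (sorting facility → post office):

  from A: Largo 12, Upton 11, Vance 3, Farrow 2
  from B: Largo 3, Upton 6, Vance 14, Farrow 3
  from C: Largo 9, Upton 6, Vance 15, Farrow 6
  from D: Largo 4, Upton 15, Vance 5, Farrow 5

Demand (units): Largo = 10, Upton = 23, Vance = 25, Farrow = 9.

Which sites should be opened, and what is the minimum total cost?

For any fixed open set, each post office goes to its cheapest open site; total = fixed + service.
{A, C}: Largo→C 9·10=90, Upton→C 6·23=138, Vance→A 3·25=75, Farrow→A 2·9=18. Service 321; fixed 213; total 534.
{A, B}: Largo→B 3·10=30, Upton→B 6·23=138, Vance→A 3·25=75, Farrow→A 2·9=18. Service 261; fixed 292; total 553.
{A}: Largo→A 12·10=120, Upton→A 11·23=253, Vance→A 3·25=75, Farrow→A 2·9=18. Service 466; fixed 104; total 570.
{A, B, C, D}: Largo→B 3·10=30, Upton→B 6·23=138, Vance→A 3·25=75, Farrow→A 2·9=18. Service 261; fixed 660; total 921.
(All 15 nonempty subsets were checked; A and C is lowest.)

Open A and C; minimum total cost 534.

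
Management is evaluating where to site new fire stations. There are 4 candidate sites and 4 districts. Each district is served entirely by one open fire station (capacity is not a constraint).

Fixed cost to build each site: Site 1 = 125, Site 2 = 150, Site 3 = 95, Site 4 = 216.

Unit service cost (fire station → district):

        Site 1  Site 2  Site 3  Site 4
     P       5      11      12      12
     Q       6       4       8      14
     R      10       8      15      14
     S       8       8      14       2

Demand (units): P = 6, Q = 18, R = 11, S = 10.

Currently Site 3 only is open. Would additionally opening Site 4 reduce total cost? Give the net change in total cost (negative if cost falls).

Current service cost with {Site 3}: 521.
Adding Site 4: each district re-picks its cheapest; new service cost 390, saving 131.
Extra fixed cost: 216. Net change = 216 − 131 = 85.
(Totals: 616 → 701.)

No — net change +85 (cost rises by 85).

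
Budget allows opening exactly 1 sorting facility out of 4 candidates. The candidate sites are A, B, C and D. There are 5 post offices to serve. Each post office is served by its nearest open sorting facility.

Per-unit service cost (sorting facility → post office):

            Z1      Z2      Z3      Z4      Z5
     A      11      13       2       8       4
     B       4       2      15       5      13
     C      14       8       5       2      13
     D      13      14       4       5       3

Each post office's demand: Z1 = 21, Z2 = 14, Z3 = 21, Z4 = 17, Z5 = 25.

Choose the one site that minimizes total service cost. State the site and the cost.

With exactly 1 open, each post office uses its cheapest among the chosen.
{A}: Z1→A 11·21=231, Z2→A 13·14=182, Z3→A 2·21=42, Z4→A 8·17=136, Z5→A 4·25=100. Service cost 691.
{D}: service cost 713
{B}: service cost 837
Among all 4 size-1 choices, {A} is lowest.

Choose A only; total service cost 691.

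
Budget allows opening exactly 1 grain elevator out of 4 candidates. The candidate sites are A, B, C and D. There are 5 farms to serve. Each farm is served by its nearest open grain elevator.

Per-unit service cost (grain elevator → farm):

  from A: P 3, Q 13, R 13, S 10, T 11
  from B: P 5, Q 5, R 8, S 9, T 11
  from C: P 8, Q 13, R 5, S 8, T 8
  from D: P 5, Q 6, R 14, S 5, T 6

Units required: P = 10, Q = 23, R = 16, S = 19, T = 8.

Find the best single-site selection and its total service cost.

With exactly 1 open, each farm uses its cheapest among the chosen.
{B}: P→B 5·10=50, Q→B 5·23=115, R→B 8·16=128, S→B 9·19=171, T→B 11·8=88. Service cost 552.
{D}: service cost 555
{C}: service cost 675
Among all 4 size-1 choices, {B} is lowest.

Choose B only; total service cost 552.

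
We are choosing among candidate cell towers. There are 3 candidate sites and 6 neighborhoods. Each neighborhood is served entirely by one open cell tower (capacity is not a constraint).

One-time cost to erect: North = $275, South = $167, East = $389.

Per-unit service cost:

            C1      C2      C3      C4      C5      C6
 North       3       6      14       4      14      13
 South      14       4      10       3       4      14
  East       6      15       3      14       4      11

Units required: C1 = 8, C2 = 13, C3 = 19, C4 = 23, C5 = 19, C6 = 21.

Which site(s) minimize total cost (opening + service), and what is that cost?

For any fixed open set, each neighborhood goes to its cheapest open site; total = fixed + service.
{South}: C1→South 14·8=112, C2→South 4·13=52, C3→South 10·19=190, C4→South 3·23=69, C5→South 4·19=76, C6→South 14·21=294. Service 793; fixed 167; total 960.
{South, East}: C1→East 6·8=48, C2→South 4·13=52, C3→East 3·19=57, C4→South 3·23=69, C5→South 4·19=76, C6→East 11·21=231. Service 533; fixed 556; total 1089.
{North, South}: service 684 + fixed 442 = 1126
{North, South, East}: service 509 + fixed 831 = 1340
(All 7 nonempty subsets were checked; South only is lowest.)

Open South only; minimum total cost 960.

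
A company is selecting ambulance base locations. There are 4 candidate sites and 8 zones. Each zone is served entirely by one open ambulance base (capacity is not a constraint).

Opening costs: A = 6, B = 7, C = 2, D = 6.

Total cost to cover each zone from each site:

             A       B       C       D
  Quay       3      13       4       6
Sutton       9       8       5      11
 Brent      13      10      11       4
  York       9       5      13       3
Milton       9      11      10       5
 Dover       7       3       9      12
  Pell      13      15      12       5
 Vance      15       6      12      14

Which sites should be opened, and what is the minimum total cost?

For any fixed open set, each zone goes to its cheapest open site; total = fixed + service.
{B, C, D}: Quay→C 4, Sutton→C 5, Brent→D 4, York→D 3, Milton→D 5, Dover→B 3, Pell→D 5, Vance→B 6. Service 35; fixed 15; total 50.
{B, D}: service 40 + fixed 13 = 53
{A, B, C, D}: service 34 + fixed 21 = 55
{C}: Quay→C 4, Sutton→C 5, Brent→C 11, York→C 13, Milton→C 10, Dover→C 9, Pell→C 12, Vance→C 12. Service 76; fixed 2; total 78.
No other subset beats 50.

Open B, C and D; minimum total cost 50.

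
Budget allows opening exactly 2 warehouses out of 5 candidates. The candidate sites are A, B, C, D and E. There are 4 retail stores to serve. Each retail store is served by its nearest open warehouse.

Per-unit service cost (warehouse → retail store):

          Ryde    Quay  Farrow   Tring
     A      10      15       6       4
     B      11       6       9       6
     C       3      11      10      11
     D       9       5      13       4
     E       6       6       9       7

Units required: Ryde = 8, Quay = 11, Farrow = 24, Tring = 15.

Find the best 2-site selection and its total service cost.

Choose A and E; total service cost 318.

With exactly 2 open, each retail store uses its cheapest among the chosen.
{A, E}: Ryde→E 6·8=48, Quay→E 6·11=66, Farrow→A 6·24=144, Tring→A 4·15=60. Service cost 318.
{A, D}: service cost 331
{A, C}: service cost 349
Among all 10 size-2 choices, {A, E} is lowest.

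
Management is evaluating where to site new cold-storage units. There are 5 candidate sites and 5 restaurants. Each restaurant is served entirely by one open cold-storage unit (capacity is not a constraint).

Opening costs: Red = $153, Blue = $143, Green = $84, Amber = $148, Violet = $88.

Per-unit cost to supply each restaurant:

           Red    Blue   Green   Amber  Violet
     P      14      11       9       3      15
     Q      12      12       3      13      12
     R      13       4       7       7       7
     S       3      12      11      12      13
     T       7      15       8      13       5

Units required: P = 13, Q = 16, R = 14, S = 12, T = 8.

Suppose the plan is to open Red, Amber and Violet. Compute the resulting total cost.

Total cost: 794

Each restaurant is assigned to its cheapest site among the open ones.
{Red, Amber, Violet}: P→Amber 3·13=39, Q→Red 12·16=192, R→Amber 7·14=98, S→Red 3·12=36, T→Violet 5·8=40. Service 405; fixed 389; total 794.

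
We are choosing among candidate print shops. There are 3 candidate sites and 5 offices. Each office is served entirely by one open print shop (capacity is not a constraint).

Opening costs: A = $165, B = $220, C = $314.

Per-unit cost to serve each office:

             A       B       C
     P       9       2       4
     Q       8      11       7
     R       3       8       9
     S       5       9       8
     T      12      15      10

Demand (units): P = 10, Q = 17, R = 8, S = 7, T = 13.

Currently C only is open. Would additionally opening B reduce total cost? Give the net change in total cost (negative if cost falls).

Current service cost with {C}: 417.
Adding B: each office re-picks its cheapest; new service cost 389, saving 28.
Extra fixed cost: 220. Net change = 220 − 28 = 192.
(Totals: 731 → 923.)

No — net change +192 (cost rises by 192).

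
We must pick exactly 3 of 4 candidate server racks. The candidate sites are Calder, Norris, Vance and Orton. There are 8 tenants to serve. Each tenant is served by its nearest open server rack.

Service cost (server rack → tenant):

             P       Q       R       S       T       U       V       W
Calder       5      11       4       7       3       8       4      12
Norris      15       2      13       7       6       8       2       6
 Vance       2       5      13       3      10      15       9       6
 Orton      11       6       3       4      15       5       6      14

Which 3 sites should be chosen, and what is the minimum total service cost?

With exactly 3 open, each tenant uses its cheapest among the chosen.
{Norris, Vance, Orton}: P→Vance 2, Q→Norris 2, R→Orton 3, S→Vance 3, T→Norris 6, U→Orton 5, V→Norris 2, W→Norris 6. Service cost 29.
{Calder, Norris, Vance}: service cost 30
{Calder, Norris, Orton}: service cost 30
Among all 4 size-3 choices, {Norris, Vance, Orton} is lowest.

Choose Norris, Vance and Orton; total service cost 29.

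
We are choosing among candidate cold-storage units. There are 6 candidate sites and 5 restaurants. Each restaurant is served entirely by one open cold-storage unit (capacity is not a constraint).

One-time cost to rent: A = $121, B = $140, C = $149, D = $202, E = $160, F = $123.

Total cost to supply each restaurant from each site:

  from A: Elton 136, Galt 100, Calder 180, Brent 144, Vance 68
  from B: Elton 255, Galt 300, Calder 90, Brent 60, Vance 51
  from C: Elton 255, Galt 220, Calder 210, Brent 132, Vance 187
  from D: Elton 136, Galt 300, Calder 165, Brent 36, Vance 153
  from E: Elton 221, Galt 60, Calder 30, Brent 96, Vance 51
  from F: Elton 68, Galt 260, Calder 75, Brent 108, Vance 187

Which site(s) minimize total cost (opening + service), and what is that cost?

For any fixed open set, each restaurant goes to its cheapest open site; total = fixed + service.
{E, F}: Elton→F 68, Galt→E 60, Calder→E 30, Brent→E 96, Vance→E 51. Service 305; fixed 283; total 588.
{E}: service 458 + fixed 160 = 618
{A, E}: service 373 + fixed 281 = 654
{A, B, C, D, E, F}: service 245 + fixed 895 = 1140
No other subset beats 588.

Open E and F; minimum total cost 588.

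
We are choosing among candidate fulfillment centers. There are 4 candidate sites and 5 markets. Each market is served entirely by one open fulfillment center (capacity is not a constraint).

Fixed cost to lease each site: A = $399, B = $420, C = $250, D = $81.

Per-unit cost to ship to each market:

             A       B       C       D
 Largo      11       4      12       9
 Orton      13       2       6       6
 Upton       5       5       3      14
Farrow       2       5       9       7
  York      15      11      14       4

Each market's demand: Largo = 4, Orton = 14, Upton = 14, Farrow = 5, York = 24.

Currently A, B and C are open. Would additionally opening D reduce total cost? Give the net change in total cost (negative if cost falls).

Yes — net change −87 (cost falls by 87).

Current service cost with {A, B, C}: 360.
Adding D: each market re-picks its cheapest; new service cost 192, saving 168.
Extra fixed cost: 81. Net change = 81 − 168 = -87.
(Totals: 1429 → 1342.)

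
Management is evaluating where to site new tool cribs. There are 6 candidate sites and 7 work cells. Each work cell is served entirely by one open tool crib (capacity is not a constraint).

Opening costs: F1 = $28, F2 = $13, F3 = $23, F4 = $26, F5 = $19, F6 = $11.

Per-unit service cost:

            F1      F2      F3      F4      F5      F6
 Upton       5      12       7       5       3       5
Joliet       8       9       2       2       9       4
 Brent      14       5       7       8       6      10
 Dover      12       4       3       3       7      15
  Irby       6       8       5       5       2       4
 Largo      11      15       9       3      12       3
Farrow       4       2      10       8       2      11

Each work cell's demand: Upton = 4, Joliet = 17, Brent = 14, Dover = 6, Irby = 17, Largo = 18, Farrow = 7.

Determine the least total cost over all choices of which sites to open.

For any fixed open set, each work cell goes to its cheapest open site; total = fixed + service.
{F2, F4, F5}: Upton→F5 3·4=12, Joliet→F4 2·17=34, Brent→F2 5·14=70, Dover→F4 3·6=18, Irby→F5 2·17=34, Largo→F4 3·18=54, Farrow→F2 2·7=14. Service 236; fixed 58; total 294.
{F4, F5}: service 250 + fixed 45 = 295
{F2, F3, F5, F6}: service 236 + fixed 66 = 302
{F1, F2, F3, F4, F5, F6}: Upton→F5 3·4=12, Joliet→F3 2·17=34, Brent→F2 5·14=70, Dover→F3 3·6=18, Irby→F5 2·17=34, Largo→F4 3·18=54, Farrow→F2 2·7=14. Service 236; fixed 120; total 356.
No other subset beats 294.

Minimum total cost: 294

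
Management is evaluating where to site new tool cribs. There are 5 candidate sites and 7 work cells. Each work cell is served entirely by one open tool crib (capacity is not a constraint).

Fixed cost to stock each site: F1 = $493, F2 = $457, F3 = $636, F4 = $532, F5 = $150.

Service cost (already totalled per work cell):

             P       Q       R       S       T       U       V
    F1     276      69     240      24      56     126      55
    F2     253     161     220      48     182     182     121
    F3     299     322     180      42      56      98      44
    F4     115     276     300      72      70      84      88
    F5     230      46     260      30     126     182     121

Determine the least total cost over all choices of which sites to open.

For any fixed open set, each work cell goes to its cheapest open site; total = fixed + service.
{F5}: P→F5 230, Q→F5 46, R→F5 260, S→F5 30, T→F5 126, U→F5 182, V→F5 121. Service 995; fixed 150; total 1145.
{F1}: service 846 + fixed 493 = 1339
{F4, F5}: P→F4 115, Q→F5 46, R→F5 260, S→F5 30, T→F4 70, U→F4 84, V→F4 88. Service 693; fixed 682; total 1375.
{F1, F2, F3, F4, F5}: P→F4 115, Q→F5 46, R→F3 180, S→F1 24, T→F1 56, U→F4 84, V→F3 44. Service 549; fixed 2268; total 2817.
No other subset beats 1145.

Minimum total cost: 1145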